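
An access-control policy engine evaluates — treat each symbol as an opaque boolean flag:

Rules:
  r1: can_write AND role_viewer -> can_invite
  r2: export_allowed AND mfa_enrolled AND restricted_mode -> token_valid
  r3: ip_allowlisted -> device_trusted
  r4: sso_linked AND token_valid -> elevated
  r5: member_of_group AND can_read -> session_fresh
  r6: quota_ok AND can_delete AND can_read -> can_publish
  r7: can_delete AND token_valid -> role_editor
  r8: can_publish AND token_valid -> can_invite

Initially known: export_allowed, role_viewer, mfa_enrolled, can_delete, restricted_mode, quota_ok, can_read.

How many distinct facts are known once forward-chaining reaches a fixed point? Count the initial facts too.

11

[1] r2 [export_allowed AND mfa_enrolled AND restricted_mode -> token_valid]; r6 [quota_ok AND can_delete AND can_read -> can_publish]. ⇒ new: token_valid, can_publish.
[2] r7 [can_delete AND token_valid -> role_editor]; r8 [can_publish AND token_valid -> can_invite]. ⇒ new: role_editor, can_invite.
Closure: {can_delete, can_invite, can_publish, can_read, export_allowed, mfa_enrolled, quota_ok, restricted_mode, role_editor, role_viewer, token_valid} — 11 facts.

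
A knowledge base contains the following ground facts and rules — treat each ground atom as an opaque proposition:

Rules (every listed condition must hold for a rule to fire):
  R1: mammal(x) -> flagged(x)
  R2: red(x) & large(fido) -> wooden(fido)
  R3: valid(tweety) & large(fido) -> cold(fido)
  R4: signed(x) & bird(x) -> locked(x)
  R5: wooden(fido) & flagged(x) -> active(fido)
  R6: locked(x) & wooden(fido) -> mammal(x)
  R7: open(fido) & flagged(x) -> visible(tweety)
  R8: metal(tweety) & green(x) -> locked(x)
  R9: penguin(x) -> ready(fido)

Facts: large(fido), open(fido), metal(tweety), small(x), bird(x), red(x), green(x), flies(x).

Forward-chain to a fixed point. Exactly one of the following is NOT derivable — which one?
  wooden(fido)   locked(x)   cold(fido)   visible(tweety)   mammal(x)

[1] R2 [red(x) & large(fido) -> wooden(fido)]; R8 [metal(tweety) & green(x) -> locked(x)]. ⇒ new: wooden(fido), locked(x).
[2] R6 [locked(x) & wooden(fido) -> mammal(x)]. ⇒ new: mammal(x).
[3] R1 [mammal(x) -> flagged(x)]. ⇒ new: flagged(x).
[4] R5 [wooden(fido) & flagged(x) -> active(fido)]; R7 [open(fido) & flagged(x) -> visible(tweety)]. ⇒ new: active(fido), visible(tweety).
Derived: mammal(x) (round 2), locked(x) (round 1), wooden(fido) (round 1), visible(tweety) (round 4). cold(fido) never appears in any round.

cold(fido)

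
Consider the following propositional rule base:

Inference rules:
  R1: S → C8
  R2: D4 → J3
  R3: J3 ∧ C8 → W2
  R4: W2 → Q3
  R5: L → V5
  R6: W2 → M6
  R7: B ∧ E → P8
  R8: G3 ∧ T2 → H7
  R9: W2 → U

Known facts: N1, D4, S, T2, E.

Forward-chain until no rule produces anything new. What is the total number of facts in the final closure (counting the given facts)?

11

Round 1 — R1, R2, derive C8, J3.
Round 2 — R3, derive W2.
Round 3 — R4, R6, R9, derive Q3, M6, U.
Closure: {C8, D4, E, J3, M6, N1, Q3, S, T2, U, W2} — 11 facts.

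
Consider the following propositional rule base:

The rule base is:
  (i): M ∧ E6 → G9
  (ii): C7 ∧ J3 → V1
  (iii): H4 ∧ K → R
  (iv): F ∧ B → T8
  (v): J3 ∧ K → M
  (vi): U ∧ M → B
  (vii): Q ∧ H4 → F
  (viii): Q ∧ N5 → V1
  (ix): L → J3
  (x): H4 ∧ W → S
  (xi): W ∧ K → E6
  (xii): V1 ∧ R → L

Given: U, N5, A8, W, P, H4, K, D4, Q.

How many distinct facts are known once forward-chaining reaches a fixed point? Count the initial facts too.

[1] (iii) [H4 ∧ K → R]; (vii) [Q ∧ H4 → F]; (viii) [Q ∧ N5 → V1]; (x) [H4 ∧ W → S]; (xi) [W ∧ K → E6]. ⇒ new: R, F, V1, S, E6.
[2] (xii) [V1 ∧ R → L]. ⇒ new: L.
[3] (ix) [L → J3]. ⇒ new: J3.
[4] (v) [J3 ∧ K → M]. ⇒ new: M.
[5] (i) [M ∧ E6 → G9]; (vi) [U ∧ M → B]. ⇒ new: G9, B.
[6] (iv) [F ∧ B → T8]. ⇒ new: T8.
Closure: {A8, B, D4, E6, F, G9, H4, J3, K, L, M, N5, P, Q, R, S, T8, U, V1, W} — 20 facts.

20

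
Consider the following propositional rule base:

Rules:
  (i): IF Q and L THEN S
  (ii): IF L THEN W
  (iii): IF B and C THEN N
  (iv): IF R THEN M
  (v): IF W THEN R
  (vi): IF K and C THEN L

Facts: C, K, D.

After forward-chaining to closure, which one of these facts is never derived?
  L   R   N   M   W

[1] (vi) [IF K and C THEN L]. ⇒ new: L.
[2] (ii) [IF L THEN W]. ⇒ new: W.
[3] (v) [IF W THEN R]. ⇒ new: R.
[4] (iv) [IF R THEN M]. ⇒ new: M.
Derived: W (round 2), M (round 4), R (round 3), L (round 1). N never appears in any round.

N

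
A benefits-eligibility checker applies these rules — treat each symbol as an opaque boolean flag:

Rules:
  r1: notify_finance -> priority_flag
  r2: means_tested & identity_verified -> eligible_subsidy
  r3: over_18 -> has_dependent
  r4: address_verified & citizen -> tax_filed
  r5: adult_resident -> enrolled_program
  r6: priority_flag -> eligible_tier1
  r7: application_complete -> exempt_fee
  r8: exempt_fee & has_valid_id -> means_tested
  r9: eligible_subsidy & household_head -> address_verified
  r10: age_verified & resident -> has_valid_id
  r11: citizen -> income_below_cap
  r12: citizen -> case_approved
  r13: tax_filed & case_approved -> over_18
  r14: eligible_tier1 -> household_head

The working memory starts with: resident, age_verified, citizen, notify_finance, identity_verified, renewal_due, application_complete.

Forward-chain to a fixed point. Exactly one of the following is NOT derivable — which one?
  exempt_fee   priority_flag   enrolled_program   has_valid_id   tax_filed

enrolled_program

Round 1: r1 [notify_finance -> priority_flag]; r7 [application_complete -> exempt_fee]; r10 [age_verified & resident -> has_valid_id]; r11 [citizen -> income_below_cap]; r12 [citizen -> case_approved]. Adds priority_flag, exempt_fee, has_valid_id, income_below_cap, case_approved.
Round 2: r6 [priority_flag -> eligible_tier1]; r8 [exempt_fee & has_valid_id -> means_tested]. Adds eligible_tier1, means_tested.
Round 3: r2 [means_tested & identity_verified -> eligible_subsidy]; r14 [eligible_tier1 -> household_head]. Adds eligible_subsidy, household_head.
Round 4: r9 [eligible_subsidy & household_head -> address_verified]. Adds address_verified.
Round 5: r4 [address_verified & citizen -> tax_filed]. Adds tax_filed.
Round 6: r13 [tax_filed & case_approved -> over_18]. Adds over_18.
Round 7: r3 [over_18 -> has_dependent]. Adds has_dependent.
Derived: tax_filed (round 5), has_valid_id (round 1), exempt_fee (round 1), priority_flag (round 1). enrolled_program never appears in any round.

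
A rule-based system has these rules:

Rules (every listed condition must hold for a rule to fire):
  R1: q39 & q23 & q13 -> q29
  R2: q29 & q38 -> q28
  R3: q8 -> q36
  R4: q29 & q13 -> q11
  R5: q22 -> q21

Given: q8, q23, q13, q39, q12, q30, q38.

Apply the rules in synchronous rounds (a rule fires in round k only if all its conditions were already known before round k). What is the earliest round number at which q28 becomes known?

2

Round 1 — R1, R3, derive q29, q36.
Round 2 — R2, R4, derive q28, q11.
q28 first appears in round 2.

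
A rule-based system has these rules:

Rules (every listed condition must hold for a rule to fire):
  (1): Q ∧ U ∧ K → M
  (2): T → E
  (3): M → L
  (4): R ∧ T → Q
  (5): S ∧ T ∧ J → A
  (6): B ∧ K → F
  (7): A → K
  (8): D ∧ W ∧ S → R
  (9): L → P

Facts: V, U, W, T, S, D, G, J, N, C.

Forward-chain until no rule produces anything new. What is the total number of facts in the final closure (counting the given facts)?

18

Round 1: (2) [T → E]; (5) [S ∧ T ∧ J → A]; (8) [D ∧ W ∧ S → R]. Adds E, A, R.
Round 2: (4) [R ∧ T → Q]; (7) [A → K]. Adds Q, K.
Round 3: (1) [Q ∧ U ∧ K → M]. Adds M.
Round 4: (3) [M → L]. Adds L.
Round 5: (9) [L → P]. Adds P.
Closure: {A, C, D, E, G, J, K, L, M, N, P, Q, R, S, T, U, V, W} — 18 facts.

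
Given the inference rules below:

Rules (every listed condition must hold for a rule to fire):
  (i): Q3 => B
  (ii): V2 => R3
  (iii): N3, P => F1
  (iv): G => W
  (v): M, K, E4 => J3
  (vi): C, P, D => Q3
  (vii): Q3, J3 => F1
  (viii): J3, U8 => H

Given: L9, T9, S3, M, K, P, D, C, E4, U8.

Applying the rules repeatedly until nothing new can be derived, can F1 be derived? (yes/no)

Round 1: (v) [M, K, E4 => J3]; (vi) [C, P, D => Q3]. Adds J3, Q3.
Round 2: (i) [Q3 => B]; (vii) [Q3, J3 => F1]; (viii) [J3, U8 => H]. Adds B, F1, H.
F1 appears in round 2, so it is derivable.

yes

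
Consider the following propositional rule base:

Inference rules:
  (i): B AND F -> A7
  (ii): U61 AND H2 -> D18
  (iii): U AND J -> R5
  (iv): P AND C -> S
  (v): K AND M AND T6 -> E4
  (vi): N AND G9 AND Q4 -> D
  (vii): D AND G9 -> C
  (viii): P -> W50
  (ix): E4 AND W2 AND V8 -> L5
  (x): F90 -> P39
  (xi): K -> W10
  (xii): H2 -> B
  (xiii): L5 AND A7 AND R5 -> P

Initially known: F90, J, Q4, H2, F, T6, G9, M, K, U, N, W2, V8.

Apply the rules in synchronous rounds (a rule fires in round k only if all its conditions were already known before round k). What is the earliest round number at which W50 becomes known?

4

Round 1 — (iii), (v), (vi), (x), (xi), (xii), derive R5, E4, D, P39, W10, B.
Round 2 — (i), (vii), (ix), derive A7, C, L5.
Round 3 — (xiii), derive P.
Round 4 — (iv), (viii), derive S, W50.
W50 first appears in round 4.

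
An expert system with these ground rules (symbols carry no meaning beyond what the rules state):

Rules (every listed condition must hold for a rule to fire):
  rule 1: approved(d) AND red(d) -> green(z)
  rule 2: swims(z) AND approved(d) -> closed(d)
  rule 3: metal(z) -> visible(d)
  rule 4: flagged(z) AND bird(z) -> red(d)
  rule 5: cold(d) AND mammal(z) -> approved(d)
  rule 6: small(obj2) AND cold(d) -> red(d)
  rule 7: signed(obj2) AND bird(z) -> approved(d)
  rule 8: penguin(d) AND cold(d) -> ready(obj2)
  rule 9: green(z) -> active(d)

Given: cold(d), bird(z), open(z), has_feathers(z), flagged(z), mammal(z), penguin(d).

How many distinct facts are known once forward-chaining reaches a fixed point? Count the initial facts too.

12

Round 1: rule 4 [flagged(z) AND bird(z) -> red(d)]; rule 5 [cold(d) AND mammal(z) -> approved(d)]; rule 8 [penguin(d) AND cold(d) -> ready(obj2)]. New: red(d), approved(d), ready(obj2).
Round 2: rule 1 [approved(d) AND red(d) -> green(z)]. New: green(z).
Round 3: rule 9 [green(z) -> active(d)]. New: active(d).
Closure: {active(d), approved(d), bird(z), cold(d), flagged(z), green(z), has_feathers(z), mammal(z), open(z), penguin(d), ready(obj2), red(d)} — 12 facts.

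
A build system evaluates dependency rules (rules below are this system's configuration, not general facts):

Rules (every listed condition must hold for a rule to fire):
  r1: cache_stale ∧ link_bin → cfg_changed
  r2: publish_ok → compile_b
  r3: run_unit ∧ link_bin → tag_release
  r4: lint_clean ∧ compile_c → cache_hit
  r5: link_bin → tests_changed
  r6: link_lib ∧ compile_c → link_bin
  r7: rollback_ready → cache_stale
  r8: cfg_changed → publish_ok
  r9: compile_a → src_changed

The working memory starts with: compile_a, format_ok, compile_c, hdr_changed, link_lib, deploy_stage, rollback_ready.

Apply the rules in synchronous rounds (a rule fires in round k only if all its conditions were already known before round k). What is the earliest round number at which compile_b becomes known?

Round 1: r6 [link_lib ∧ compile_c → link_bin]; r7 [rollback_ready → cache_stale]; r9 [compile_a → src_changed]. New: link_bin, cache_stale, src_changed.
Round 2: r1 [cache_stale ∧ link_bin → cfg_changed]; r5 [link_bin → tests_changed]. New: cfg_changed, tests_changed.
Round 3: r8 [cfg_changed → publish_ok]. New: publish_ok.
Round 4: r2 [publish_ok → compile_b]. New: compile_b.
compile_b first appears in round 4.

4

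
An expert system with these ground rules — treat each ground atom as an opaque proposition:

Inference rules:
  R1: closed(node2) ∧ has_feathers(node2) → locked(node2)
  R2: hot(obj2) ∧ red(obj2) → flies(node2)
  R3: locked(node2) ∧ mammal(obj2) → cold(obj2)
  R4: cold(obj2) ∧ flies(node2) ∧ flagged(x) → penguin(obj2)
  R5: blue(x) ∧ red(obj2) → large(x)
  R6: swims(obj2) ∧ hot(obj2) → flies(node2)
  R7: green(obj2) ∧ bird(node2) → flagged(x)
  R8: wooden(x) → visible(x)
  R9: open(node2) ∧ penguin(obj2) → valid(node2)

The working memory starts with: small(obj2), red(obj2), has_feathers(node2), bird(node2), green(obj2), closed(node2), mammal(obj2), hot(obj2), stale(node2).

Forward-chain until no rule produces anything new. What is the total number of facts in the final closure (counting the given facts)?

Round 1: R1 [closed(node2) ∧ has_feathers(node2) → locked(node2)]; R2 [hot(obj2) ∧ red(obj2) → flies(node2)]; R7 [green(obj2) ∧ bird(node2) → flagged(x)]. Adds locked(node2), flies(node2), flagged(x).
Round 2: R3 [locked(node2) ∧ mammal(obj2) → cold(obj2)]. Adds cold(obj2).
Round 3: R4 [cold(obj2) ∧ flies(node2) ∧ flagged(x) → penguin(obj2)]. Adds penguin(obj2).
Closure: {bird(node2), closed(node2), cold(obj2), flagged(x), flies(node2), green(obj2), has_feathers(node2), hot(obj2), locked(node2), mammal(obj2), penguin(obj2), red(obj2), small(obj2), stale(node2)} — 14 facts.

14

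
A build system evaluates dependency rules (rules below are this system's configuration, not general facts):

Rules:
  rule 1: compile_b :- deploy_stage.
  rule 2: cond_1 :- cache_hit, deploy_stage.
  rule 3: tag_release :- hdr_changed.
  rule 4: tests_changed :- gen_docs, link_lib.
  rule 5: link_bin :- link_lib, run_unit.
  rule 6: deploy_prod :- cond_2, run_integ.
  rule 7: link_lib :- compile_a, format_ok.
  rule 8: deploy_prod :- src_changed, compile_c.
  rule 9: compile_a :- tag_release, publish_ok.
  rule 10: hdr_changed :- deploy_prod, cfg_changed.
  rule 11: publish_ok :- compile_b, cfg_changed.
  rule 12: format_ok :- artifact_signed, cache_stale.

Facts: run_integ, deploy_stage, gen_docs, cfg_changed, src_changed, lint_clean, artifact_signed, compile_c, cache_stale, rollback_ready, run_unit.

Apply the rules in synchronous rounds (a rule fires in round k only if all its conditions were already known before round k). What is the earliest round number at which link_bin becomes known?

Round 1 fires rule 1, rule 8, rule 12, giving compile_b, deploy_prod, format_ok.
Round 2 fires rule 10, rule 11, giving hdr_changed, publish_ok.
Round 3 fires rule 3, giving tag_release.
Round 4 fires rule 9, giving compile_a.
Round 5 fires rule 7, giving link_lib.
Round 6 fires rule 4, rule 5, giving tests_changed, link_bin.
link_bin first appears in round 6.

6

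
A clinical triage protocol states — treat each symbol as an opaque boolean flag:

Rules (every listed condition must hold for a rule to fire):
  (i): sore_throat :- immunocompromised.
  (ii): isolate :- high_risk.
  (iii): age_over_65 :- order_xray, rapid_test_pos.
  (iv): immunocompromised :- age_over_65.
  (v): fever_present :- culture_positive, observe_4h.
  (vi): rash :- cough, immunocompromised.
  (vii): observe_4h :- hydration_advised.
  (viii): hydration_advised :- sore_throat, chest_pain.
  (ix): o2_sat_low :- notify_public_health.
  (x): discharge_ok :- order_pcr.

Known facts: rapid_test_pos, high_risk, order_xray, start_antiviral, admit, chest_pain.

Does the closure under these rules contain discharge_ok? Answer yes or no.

Round 1: (ii) [isolate :- high_risk.]; (iii) [age_over_65 :- order_xray, rapid_test_pos.]. New: isolate, age_over_65.
Round 2: (iv) [immunocompromised :- age_over_65.]. New: immunocompromised.
Round 3: (i) [sore_throat :- immunocompromised.]. New: sore_throat.
Round 4: (viii) [hydration_advised :- sore_throat, chest_pain.]. New: hydration_advised.
Round 5: (vii) [observe_4h :- hydration_advised.]. New: observe_4h.
Fixed point reached. discharge_ok is concluded only by (x); (x) needs order_pcr (never derived).

no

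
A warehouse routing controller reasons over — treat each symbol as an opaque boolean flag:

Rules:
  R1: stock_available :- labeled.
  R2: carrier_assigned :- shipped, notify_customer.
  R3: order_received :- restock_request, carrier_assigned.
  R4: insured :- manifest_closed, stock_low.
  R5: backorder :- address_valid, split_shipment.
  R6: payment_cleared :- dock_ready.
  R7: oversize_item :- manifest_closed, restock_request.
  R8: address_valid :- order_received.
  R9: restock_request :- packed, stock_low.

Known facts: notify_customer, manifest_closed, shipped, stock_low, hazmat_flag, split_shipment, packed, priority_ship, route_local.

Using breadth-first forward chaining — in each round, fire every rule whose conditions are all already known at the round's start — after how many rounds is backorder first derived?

Round 1: R2 [carrier_assigned :- shipped, notify_customer.]; R4 [insured :- manifest_closed, stock_low.]; R9 [restock_request :- packed, stock_low.]. Adds carrier_assigned, insured, restock_request.
Round 2: R3 [order_received :- restock_request, carrier_assigned.]; R7 [oversize_item :- manifest_closed, restock_request.]. Adds order_received, oversize_item.
Round 3: R8 [address_valid :- order_received.]. Adds address_valid.
Round 4: R5 [backorder :- address_valid, split_shipment.]. Adds backorder.
backorder first appears in round 4.

4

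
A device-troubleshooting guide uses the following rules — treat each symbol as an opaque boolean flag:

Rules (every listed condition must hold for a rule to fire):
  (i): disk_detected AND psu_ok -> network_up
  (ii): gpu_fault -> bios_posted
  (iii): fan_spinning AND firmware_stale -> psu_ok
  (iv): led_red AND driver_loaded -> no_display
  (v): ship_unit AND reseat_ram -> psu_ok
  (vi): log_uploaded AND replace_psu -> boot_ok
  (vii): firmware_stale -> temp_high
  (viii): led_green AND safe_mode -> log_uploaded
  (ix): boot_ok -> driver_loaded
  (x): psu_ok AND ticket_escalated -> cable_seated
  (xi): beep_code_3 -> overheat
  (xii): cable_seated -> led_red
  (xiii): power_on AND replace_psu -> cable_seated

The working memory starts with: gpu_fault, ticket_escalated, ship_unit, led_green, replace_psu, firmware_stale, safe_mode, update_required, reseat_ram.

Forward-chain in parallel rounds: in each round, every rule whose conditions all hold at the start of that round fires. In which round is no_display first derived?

Round 1 fires (ii), (v), (vii), (viii), giving bios_posted, psu_ok, temp_high, log_uploaded.
Round 2 fires (vi), (x), giving boot_ok, cable_seated.
Round 3 fires (ix), (xii), giving driver_loaded, led_red.
Round 4 fires (iv), giving no_display.
no_display first appears in round 4.

4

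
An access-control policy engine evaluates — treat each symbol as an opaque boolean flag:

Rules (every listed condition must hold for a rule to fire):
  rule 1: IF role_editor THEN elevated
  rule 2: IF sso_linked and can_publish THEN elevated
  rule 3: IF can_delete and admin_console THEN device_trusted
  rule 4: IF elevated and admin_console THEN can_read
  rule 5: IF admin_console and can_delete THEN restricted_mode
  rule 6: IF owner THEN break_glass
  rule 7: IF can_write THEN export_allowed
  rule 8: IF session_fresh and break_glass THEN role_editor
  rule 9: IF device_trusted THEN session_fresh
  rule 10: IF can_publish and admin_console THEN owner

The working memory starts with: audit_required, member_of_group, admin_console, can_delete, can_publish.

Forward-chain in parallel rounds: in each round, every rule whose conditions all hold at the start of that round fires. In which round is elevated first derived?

4

Round 1 — rule 3, rule 5, rule 10, derive device_trusted, restricted_mode, owner.
Round 2 — rule 6, rule 9, derive break_glass, session_fresh.
Round 3 — rule 8, derive role_editor.
Round 4 — rule 1, derive elevated.
elevated first appears in round 4.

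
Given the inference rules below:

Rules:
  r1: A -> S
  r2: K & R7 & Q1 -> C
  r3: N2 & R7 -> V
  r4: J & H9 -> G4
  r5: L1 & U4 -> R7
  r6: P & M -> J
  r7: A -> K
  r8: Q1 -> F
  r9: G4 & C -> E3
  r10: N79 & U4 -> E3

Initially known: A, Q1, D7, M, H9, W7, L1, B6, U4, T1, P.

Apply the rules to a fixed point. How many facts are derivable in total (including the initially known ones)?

19

Round 1 fires r1, r5, r6, r7, r8, giving S, R7, J, K, F.
Round 2 fires r2, r4, giving C, G4.
Round 3 fires r9, giving E3.
Closure: {A, B6, C, D7, E3, F, G4, H9, J, K, L1, M, P, Q1, R7, S, T1, U4, W7} — 19 facts.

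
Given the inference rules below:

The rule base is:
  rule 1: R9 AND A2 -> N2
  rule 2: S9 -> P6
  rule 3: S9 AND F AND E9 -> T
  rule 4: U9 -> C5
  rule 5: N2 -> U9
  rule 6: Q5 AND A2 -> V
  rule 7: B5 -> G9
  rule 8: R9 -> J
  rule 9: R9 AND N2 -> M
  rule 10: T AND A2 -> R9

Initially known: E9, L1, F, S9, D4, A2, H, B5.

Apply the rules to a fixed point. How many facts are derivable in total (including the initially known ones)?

Round 1 fires rule 2, rule 3, rule 7, giving P6, T, G9.
Round 2 fires rule 10, giving R9.
Round 3 fires rule 1, rule 8, giving N2, J.
Round 4 fires rule 5, rule 9, giving U9, M.
Round 5 fires rule 4, giving C5.
Closure: {A2, B5, C5, D4, E9, F, G9, H, J, L1, M, N2, P6, R9, S9, T, U9} — 17 facts.

17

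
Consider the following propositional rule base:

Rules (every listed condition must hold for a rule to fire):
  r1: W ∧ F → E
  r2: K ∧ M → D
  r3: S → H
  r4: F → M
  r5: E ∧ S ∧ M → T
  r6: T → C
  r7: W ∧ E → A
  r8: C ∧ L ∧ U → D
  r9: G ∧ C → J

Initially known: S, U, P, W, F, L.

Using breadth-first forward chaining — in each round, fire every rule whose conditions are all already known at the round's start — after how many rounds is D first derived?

Round 1: r1 [W ∧ F → E]; r3 [S → H]; r4 [F → M]. Adds E, H, M.
Round 2: r5 [E ∧ S ∧ M → T]; r7 [W ∧ E → A]. Adds T, A.
Round 3: r6 [T → C]. Adds C.
Round 4: r8 [C ∧ L ∧ U → D]. Adds D.
D first appears in round 4.

4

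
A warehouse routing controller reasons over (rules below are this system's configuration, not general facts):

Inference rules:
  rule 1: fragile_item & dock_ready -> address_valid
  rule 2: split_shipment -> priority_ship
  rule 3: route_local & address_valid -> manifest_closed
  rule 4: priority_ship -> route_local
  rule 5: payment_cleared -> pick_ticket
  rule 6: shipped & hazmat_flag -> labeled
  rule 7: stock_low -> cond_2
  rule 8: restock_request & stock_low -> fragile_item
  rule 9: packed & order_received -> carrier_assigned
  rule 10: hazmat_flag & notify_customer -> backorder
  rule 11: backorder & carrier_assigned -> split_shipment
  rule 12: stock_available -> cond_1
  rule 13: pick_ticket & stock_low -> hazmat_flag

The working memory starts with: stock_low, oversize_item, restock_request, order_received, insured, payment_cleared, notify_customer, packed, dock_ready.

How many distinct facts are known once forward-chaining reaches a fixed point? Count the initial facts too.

Round 1 fires rule 5, rule 7, rule 8, rule 9, giving pick_ticket, cond_2, fragile_item, carrier_assigned.
Round 2 fires rule 1, rule 13, giving address_valid, hazmat_flag.
Round 3 fires rule 10, giving backorder.
Round 4 fires rule 11, giving split_shipment.
Round 5 fires rule 2, giving priority_ship.
Round 6 fires rule 4, giving route_local.
Round 7 fires rule 3, giving manifest_closed.
Closure: {address_valid, backorder, carrier_assigned, cond_2, dock_ready, fragile_item, hazmat_flag, insured, manifest_closed, notify_customer, order_received, oversize_item, packed, payment_cleared, pick_ticket, priority_ship, restock_request, route_local, split_shipment, stock_low} — 20 facts.

20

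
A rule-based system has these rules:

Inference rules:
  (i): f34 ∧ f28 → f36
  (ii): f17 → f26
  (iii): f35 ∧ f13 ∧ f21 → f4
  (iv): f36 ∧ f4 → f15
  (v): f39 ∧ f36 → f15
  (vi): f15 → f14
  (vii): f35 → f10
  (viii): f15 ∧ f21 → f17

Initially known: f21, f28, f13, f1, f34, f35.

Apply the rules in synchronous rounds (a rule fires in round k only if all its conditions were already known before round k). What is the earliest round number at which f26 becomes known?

4

[1] (i) [f34 ∧ f28 → f36]; (iii) [f35 ∧ f13 ∧ f21 → f4]; (vii) [f35 → f10]. ⇒ new: f36, f4, f10.
[2] (iv) [f36 ∧ f4 → f15]. ⇒ new: f15.
[3] (vi) [f15 → f14]; (viii) [f15 ∧ f21 → f17]. ⇒ new: f14, f17.
[4] (ii) [f17 → f26]. ⇒ new: f26.
f26 first appears in round 4.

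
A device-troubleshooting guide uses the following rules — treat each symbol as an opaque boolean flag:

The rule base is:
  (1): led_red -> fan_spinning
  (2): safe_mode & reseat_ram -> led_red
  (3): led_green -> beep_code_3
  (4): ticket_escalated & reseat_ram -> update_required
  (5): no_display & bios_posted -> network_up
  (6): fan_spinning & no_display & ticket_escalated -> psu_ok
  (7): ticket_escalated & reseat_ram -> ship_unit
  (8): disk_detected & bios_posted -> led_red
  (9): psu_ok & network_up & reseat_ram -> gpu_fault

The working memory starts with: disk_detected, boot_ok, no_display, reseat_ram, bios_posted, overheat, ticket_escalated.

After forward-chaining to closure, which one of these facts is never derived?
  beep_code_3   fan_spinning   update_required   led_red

beep_code_3

[1] (4) [ticket_escalated & reseat_ram -> update_required]; (5) [no_display & bios_posted -> network_up]; (7) [ticket_escalated & reseat_ram -> ship_unit]; (8) [disk_detected & bios_posted -> led_red]. ⇒ new: update_required, network_up, ship_unit, led_red.
[2] (1) [led_red -> fan_spinning]. ⇒ new: fan_spinning.
[3] (6) [fan_spinning & no_display & ticket_escalated -> psu_ok]. ⇒ new: psu_ok.
[4] (9) [psu_ok & network_up & reseat_ram -> gpu_fault]. ⇒ new: gpu_fault.
Derived: update_required (round 1), fan_spinning (round 2), led_red (round 1). beep_code_3 never appears in any round.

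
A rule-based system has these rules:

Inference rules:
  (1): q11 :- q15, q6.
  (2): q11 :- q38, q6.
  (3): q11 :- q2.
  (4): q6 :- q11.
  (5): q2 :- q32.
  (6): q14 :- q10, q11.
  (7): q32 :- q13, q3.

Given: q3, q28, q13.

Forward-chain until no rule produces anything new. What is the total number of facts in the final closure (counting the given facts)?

Round 1: (7) [q32 :- q13, q3.]. Adds q32.
Round 2: (5) [q2 :- q32.]. Adds q2.
Round 3: (3) [q11 :- q2.]. Adds q11.
Round 4: (4) [q6 :- q11.]. Adds q6.
Closure: {q11, q13, q2, q28, q3, q32, q6} — 7 facts.

7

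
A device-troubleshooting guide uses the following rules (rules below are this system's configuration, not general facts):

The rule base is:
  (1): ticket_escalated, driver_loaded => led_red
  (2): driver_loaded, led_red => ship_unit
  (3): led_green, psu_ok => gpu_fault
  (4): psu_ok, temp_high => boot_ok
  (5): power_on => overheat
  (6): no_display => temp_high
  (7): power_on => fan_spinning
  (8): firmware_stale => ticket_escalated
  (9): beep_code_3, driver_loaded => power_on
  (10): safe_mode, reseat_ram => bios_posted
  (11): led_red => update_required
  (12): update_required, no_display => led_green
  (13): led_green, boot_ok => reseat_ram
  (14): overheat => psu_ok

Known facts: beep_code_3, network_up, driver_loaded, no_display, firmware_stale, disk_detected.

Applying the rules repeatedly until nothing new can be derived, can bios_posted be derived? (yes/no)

no

Round 1 fires (6), (8), (9), giving temp_high, ticket_escalated, power_on.
Round 2 fires (1), (5), (7), giving led_red, overheat, fan_spinning.
Round 3 fires (2), (11), (14), giving ship_unit, update_required, psu_ok.
Round 4 fires (4), (12), giving boot_ok, led_green.
Round 5 fires (3), (13), giving gpu_fault, reseat_ram.
Fixed point reached. bios_posted is concluded only by (10); (10) needs safe_mode (never derived).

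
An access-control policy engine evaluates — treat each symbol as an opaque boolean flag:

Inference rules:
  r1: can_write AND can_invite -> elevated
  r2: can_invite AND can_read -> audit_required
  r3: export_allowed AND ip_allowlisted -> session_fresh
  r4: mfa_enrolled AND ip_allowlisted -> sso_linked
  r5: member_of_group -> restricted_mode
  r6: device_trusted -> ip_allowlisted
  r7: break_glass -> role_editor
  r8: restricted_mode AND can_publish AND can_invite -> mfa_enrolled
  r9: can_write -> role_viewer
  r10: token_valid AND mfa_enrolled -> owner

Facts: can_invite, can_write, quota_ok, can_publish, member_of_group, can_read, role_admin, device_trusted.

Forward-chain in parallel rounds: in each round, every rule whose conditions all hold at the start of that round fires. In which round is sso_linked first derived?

Round 1 fires r1, r2, r5, r6, r9, giving elevated, audit_required, restricted_mode, ip_allowlisted, role_viewer.
Round 2 fires r8, giving mfa_enrolled.
Round 3 fires r4, giving sso_linked.
sso_linked first appears in round 3.

3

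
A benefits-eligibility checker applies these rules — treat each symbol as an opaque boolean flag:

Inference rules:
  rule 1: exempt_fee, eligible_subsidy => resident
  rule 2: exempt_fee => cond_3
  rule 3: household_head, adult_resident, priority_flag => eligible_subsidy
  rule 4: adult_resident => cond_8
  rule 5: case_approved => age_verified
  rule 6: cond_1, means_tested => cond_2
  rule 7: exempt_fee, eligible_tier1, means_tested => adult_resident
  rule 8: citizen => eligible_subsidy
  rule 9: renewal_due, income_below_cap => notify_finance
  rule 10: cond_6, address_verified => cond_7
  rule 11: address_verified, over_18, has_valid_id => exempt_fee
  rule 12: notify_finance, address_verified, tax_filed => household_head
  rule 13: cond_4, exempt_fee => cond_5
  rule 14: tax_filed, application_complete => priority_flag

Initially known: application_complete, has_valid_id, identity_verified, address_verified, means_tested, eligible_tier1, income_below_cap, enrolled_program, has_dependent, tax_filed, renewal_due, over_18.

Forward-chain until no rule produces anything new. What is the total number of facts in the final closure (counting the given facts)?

21

Round 1 fires rule 9, rule 11, rule 14, giving notify_finance, exempt_fee, priority_flag.
Round 2 fires rule 2, rule 7, rule 12, giving cond_3, adult_resident, household_head.
Round 3 fires rule 3, rule 4, giving eligible_subsidy, cond_8.
Round 4 fires rule 1, giving resident.
Closure: {address_verified, adult_resident, application_complete, cond_3, cond_8, eligible_subsidy, eligible_tier1, enrolled_program, exempt_fee, has_dependent, has_valid_id, household_head, identity_verified, income_below_cap, means_tested, notify_finance, over_18, priority_flag, renewal_due, resident, tax_filed} — 21 facts.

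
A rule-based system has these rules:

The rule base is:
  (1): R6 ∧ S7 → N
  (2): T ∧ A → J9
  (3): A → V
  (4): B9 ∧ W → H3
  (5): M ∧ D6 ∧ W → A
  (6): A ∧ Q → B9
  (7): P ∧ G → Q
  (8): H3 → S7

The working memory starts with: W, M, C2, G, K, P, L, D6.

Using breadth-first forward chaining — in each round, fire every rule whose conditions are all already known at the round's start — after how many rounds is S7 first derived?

Round 1 fires (5), (7), giving A, Q.
Round 2 fires (3), (6), giving V, B9.
Round 3 fires (4), giving H3.
Round 4 fires (8), giving S7.
S7 first appears in round 4.

4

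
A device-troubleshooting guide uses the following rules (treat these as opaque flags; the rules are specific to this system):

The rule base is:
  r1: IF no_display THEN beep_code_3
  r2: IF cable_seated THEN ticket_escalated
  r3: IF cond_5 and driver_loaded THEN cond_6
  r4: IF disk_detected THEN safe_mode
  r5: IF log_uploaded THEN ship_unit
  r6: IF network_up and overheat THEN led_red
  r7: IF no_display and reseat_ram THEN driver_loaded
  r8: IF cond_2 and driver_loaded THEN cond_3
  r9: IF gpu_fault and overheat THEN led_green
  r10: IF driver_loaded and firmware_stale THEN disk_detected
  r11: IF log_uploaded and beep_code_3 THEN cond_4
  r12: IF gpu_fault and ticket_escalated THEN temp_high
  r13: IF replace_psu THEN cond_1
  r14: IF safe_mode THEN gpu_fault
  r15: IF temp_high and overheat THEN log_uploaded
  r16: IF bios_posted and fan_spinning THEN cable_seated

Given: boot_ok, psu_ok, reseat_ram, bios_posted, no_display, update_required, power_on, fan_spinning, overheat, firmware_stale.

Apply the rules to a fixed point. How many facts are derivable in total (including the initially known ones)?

22

Round 1: r1 [IF no_display THEN beep_code_3]; r7 [IF no_display and reseat_ram THEN driver_loaded]; r16 [IF bios_posted and fan_spinning THEN cable_seated]. Adds beep_code_3, driver_loaded, cable_seated.
Round 2: r2 [IF cable_seated THEN ticket_escalated]; r10 [IF driver_loaded and firmware_stale THEN disk_detected]. Adds ticket_escalated, disk_detected.
Round 3: r4 [IF disk_detected THEN safe_mode]. Adds safe_mode.
Round 4: r14 [IF safe_mode THEN gpu_fault]. Adds gpu_fault.
Round 5: r9 [IF gpu_fault and overheat THEN led_green]; r12 [IF gpu_fault and ticket_escalated THEN temp_high]. Adds led_green, temp_high.
Round 6: r15 [IF temp_high and overheat THEN log_uploaded]. Adds log_uploaded.
Round 7: r5 [IF log_uploaded THEN ship_unit]; r11 [IF log_uploaded and beep_code_3 THEN cond_4]. Adds ship_unit, cond_4.
Closure: {beep_code_3, bios_posted, boot_ok, cable_seated, cond_4, disk_detected, driver_loaded, fan_spinning, firmware_stale, gpu_fault, led_green, log_uploaded, no_display, overheat, power_on, psu_ok, reseat_ram, safe_mode, ship_unit, temp_high, ticket_escalated, update_required} — 22 facts.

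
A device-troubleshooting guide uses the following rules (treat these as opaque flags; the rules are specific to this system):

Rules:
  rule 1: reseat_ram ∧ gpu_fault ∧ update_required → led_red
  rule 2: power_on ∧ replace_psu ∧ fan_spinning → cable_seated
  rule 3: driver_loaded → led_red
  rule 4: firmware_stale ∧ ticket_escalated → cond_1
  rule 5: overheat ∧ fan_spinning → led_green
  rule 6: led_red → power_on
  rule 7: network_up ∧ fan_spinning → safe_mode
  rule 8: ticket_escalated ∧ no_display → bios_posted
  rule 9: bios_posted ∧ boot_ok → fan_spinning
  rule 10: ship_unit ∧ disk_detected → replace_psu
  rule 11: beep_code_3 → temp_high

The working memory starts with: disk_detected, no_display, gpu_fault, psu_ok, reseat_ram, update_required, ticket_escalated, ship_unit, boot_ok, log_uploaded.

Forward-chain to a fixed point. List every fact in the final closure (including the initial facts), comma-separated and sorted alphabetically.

Round 1: rule 1 [reseat_ram ∧ gpu_fault ∧ update_required → led_red]; rule 8 [ticket_escalated ∧ no_display → bios_posted]; rule 10 [ship_unit ∧ disk_detected → replace_psu]. Adds led_red, bios_posted, replace_psu.
Round 2: rule 6 [led_red → power_on]; rule 9 [bios_posted ∧ boot_ok → fan_spinning]. Adds power_on, fan_spinning.
Round 3: rule 2 [power_on ∧ replace_psu ∧ fan_spinning → cable_seated]. Adds cable_seated.

bios_posted, boot_ok, cable_seated, disk_detected, fan_spinning, gpu_fault, led_red, log_uploaded, no_display, power_on, psu_ok, replace_psu, reseat_ram, ship_unit, ticket_escalated, update_required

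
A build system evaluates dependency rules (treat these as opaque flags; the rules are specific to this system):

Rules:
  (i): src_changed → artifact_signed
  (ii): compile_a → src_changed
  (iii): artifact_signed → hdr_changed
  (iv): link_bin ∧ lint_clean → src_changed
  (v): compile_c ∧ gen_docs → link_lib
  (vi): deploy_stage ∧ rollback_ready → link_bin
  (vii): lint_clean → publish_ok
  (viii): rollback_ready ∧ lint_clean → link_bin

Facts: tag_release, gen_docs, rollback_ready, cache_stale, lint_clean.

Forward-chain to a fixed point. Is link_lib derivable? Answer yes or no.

no

[1] (vii) [lint_clean → publish_ok]; (viii) [rollback_ready ∧ lint_clean → link_bin]. ⇒ new: publish_ok, link_bin.
[2] (iv) [link_bin ∧ lint_clean → src_changed]. ⇒ new: src_changed.
[3] (i) [src_changed → artifact_signed]. ⇒ new: artifact_signed.
[4] (iii) [artifact_signed → hdr_changed]. ⇒ new: hdr_changed.
Fixed point reached. link_lib is concluded only by (v); (v) needs compile_c (never derived).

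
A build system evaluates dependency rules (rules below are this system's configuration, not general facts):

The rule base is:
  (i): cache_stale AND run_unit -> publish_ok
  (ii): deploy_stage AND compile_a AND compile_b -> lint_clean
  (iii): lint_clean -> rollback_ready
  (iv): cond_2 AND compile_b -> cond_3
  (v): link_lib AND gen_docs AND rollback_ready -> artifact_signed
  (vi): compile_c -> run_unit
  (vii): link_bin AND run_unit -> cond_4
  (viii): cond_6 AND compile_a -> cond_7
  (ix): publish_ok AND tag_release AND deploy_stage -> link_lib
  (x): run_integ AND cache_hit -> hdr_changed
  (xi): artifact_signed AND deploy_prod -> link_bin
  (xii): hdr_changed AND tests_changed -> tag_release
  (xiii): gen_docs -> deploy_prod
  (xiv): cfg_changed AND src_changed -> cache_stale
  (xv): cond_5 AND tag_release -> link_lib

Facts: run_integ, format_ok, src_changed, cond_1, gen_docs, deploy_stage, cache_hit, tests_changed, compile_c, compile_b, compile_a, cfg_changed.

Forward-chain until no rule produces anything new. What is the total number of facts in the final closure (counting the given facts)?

24

Round 1 fires (ii), (vi), (x), (xiii), (xiv), giving lint_clean, run_unit, hdr_changed, deploy_prod, cache_stale.
Round 2 fires (i), (iii), (xii), giving publish_ok, rollback_ready, tag_release.
Round 3 fires (ix), giving link_lib.
Round 4 fires (v), giving artifact_signed.
Round 5 fires (xi), giving link_bin.
Round 6 fires (vii), giving cond_4.
Closure: {artifact_signed, cache_hit, cache_stale, cfg_changed, compile_a, compile_b, compile_c, cond_1, cond_4, deploy_prod, deploy_stage, format_ok, gen_docs, hdr_changed, link_bin, link_lib, lint_clean, publish_ok, rollback_ready, run_integ, run_unit, src_changed, tag_release, tests_changed} — 24 facts.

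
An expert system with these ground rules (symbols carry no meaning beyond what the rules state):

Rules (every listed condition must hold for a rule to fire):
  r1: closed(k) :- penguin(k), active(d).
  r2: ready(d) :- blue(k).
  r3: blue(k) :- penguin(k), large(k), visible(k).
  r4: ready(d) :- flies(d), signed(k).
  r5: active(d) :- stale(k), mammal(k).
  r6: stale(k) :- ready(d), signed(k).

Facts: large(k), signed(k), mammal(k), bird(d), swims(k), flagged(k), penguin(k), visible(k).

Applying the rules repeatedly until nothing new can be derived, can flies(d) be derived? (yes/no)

Round 1: r3 [blue(k) :- penguin(k), large(k), visible(k).]. New: blue(k).
Round 2: r2 [ready(d) :- blue(k).]. New: ready(d).
Round 3: r6 [stale(k) :- ready(d), signed(k).]. New: stale(k).
Round 4: r5 [active(d) :- stale(k), mammal(k).]. New: active(d).
Round 5: r1 [closed(k) :- penguin(k), active(d).]. New: closed(k).
Fixed point reached. No rule has flies(d) as a consequent, and it is not given.

no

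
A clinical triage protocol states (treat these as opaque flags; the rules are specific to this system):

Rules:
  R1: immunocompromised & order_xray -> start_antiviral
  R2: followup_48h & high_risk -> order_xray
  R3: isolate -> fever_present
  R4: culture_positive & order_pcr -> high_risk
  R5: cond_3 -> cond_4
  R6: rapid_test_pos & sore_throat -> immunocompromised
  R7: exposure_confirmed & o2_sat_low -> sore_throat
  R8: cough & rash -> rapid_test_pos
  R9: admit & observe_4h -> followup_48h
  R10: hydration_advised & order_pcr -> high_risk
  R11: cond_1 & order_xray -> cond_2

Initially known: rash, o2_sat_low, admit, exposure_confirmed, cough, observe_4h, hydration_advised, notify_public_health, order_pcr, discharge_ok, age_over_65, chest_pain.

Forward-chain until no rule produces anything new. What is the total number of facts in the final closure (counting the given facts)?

Round 1 fires R7, R8, R9, R10, giving sore_throat, rapid_test_pos, followup_48h, high_risk.
Round 2 fires R2, R6, giving order_xray, immunocompromised.
Round 3 fires R1, giving start_antiviral.
Closure: {admit, age_over_65, chest_pain, cough, discharge_ok, exposure_confirmed, followup_48h, high_risk, hydration_advised, immunocompromised, notify_public_health, o2_sat_low, observe_4h, order_pcr, order_xray, rapid_test_pos, rash, sore_throat, start_antiviral} — 19 facts.

19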